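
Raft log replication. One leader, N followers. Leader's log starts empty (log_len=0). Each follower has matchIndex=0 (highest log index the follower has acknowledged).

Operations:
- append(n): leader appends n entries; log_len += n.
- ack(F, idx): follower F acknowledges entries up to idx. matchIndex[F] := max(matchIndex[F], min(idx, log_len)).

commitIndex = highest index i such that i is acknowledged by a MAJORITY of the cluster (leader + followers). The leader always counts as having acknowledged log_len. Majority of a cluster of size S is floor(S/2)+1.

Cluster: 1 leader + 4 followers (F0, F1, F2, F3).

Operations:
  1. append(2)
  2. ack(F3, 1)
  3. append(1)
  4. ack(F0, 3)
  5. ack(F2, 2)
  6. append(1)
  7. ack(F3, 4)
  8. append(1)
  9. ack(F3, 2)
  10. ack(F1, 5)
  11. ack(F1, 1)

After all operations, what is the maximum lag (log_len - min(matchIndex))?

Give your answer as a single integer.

Answer: 3

Derivation:
Op 1: append 2 -> log_len=2
Op 2: F3 acks idx 1 -> match: F0=0 F1=0 F2=0 F3=1; commitIndex=0
Op 3: append 1 -> log_len=3
Op 4: F0 acks idx 3 -> match: F0=3 F1=0 F2=0 F3=1; commitIndex=1
Op 5: F2 acks idx 2 -> match: F0=3 F1=0 F2=2 F3=1; commitIndex=2
Op 6: append 1 -> log_len=4
Op 7: F3 acks idx 4 -> match: F0=3 F1=0 F2=2 F3=4; commitIndex=3
Op 8: append 1 -> log_len=5
Op 9: F3 acks idx 2 -> match: F0=3 F1=0 F2=2 F3=4; commitIndex=3
Op 10: F1 acks idx 5 -> match: F0=3 F1=5 F2=2 F3=4; commitIndex=4
Op 11: F1 acks idx 1 -> match: F0=3 F1=5 F2=2 F3=4; commitIndex=4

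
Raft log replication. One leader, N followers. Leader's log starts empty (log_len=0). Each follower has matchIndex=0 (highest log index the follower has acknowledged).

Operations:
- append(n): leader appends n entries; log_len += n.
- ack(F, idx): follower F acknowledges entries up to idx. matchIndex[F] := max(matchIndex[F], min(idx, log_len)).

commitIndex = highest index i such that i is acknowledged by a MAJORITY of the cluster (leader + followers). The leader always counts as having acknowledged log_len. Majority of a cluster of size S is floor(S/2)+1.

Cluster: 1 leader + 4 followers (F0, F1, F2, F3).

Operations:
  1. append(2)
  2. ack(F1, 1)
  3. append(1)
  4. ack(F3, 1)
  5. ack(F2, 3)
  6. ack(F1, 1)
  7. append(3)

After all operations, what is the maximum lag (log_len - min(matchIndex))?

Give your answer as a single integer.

Op 1: append 2 -> log_len=2
Op 2: F1 acks idx 1 -> match: F0=0 F1=1 F2=0 F3=0; commitIndex=0
Op 3: append 1 -> log_len=3
Op 4: F3 acks idx 1 -> match: F0=0 F1=1 F2=0 F3=1; commitIndex=1
Op 5: F2 acks idx 3 -> match: F0=0 F1=1 F2=3 F3=1; commitIndex=1
Op 6: F1 acks idx 1 -> match: F0=0 F1=1 F2=3 F3=1; commitIndex=1
Op 7: append 3 -> log_len=6

Answer: 6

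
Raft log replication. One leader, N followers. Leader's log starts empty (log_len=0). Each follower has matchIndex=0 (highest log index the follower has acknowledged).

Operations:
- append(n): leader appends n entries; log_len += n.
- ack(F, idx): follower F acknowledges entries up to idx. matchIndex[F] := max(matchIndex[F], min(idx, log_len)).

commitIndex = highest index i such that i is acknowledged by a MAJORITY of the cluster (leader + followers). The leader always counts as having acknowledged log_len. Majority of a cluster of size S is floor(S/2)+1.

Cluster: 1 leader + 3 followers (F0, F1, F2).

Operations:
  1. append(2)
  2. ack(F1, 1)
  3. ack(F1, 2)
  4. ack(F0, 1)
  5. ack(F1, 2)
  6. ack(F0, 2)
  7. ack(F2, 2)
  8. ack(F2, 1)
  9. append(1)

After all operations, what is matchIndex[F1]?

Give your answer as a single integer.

Answer: 2

Derivation:
Op 1: append 2 -> log_len=2
Op 2: F1 acks idx 1 -> match: F0=0 F1=1 F2=0; commitIndex=0
Op 3: F1 acks idx 2 -> match: F0=0 F1=2 F2=0; commitIndex=0
Op 4: F0 acks idx 1 -> match: F0=1 F1=2 F2=0; commitIndex=1
Op 5: F1 acks idx 2 -> match: F0=1 F1=2 F2=0; commitIndex=1
Op 6: F0 acks idx 2 -> match: F0=2 F1=2 F2=0; commitIndex=2
Op 7: F2 acks idx 2 -> match: F0=2 F1=2 F2=2; commitIndex=2
Op 8: F2 acks idx 1 -> match: F0=2 F1=2 F2=2; commitIndex=2
Op 9: append 1 -> log_len=3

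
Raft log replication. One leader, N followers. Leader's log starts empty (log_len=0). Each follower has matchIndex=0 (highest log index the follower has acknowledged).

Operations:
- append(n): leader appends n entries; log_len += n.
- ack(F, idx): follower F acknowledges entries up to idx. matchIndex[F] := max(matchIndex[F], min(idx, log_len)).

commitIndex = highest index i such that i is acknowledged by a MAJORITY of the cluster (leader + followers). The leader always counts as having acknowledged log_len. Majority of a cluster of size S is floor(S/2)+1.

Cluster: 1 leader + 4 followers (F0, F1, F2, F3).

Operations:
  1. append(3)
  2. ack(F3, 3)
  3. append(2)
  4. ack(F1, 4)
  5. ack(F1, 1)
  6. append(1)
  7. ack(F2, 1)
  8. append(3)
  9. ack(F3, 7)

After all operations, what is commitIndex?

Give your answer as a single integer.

Answer: 4

Derivation:
Op 1: append 3 -> log_len=3
Op 2: F3 acks idx 3 -> match: F0=0 F1=0 F2=0 F3=3; commitIndex=0
Op 3: append 2 -> log_len=5
Op 4: F1 acks idx 4 -> match: F0=0 F1=4 F2=0 F3=3; commitIndex=3
Op 5: F1 acks idx 1 -> match: F0=0 F1=4 F2=0 F3=3; commitIndex=3
Op 6: append 1 -> log_len=6
Op 7: F2 acks idx 1 -> match: F0=0 F1=4 F2=1 F3=3; commitIndex=3
Op 8: append 3 -> log_len=9
Op 9: F3 acks idx 7 -> match: F0=0 F1=4 F2=1 F3=7; commitIndex=4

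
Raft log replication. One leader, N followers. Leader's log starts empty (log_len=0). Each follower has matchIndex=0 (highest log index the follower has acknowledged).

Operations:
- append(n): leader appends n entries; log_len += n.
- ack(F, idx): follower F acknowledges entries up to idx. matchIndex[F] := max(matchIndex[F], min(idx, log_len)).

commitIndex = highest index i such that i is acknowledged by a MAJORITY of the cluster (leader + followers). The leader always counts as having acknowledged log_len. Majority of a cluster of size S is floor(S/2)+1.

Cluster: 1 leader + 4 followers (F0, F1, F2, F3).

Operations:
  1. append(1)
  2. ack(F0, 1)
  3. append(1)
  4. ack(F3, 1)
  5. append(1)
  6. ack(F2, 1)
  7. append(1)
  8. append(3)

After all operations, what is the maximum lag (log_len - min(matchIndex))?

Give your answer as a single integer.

Answer: 7

Derivation:
Op 1: append 1 -> log_len=1
Op 2: F0 acks idx 1 -> match: F0=1 F1=0 F2=0 F3=0; commitIndex=0
Op 3: append 1 -> log_len=2
Op 4: F3 acks idx 1 -> match: F0=1 F1=0 F2=0 F3=1; commitIndex=1
Op 5: append 1 -> log_len=3
Op 6: F2 acks idx 1 -> match: F0=1 F1=0 F2=1 F3=1; commitIndex=1
Op 7: append 1 -> log_len=4
Op 8: append 3 -> log_len=7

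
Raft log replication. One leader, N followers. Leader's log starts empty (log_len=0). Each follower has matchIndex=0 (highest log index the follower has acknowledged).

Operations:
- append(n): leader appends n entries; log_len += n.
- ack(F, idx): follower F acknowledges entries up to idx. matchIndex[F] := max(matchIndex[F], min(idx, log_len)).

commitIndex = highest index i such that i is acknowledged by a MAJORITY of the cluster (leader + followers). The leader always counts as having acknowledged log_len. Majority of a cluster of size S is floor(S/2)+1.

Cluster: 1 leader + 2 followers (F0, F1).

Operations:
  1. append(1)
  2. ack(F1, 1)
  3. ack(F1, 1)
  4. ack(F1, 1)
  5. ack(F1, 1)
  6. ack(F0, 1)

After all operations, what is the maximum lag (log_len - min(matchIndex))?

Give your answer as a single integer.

Op 1: append 1 -> log_len=1
Op 2: F1 acks idx 1 -> match: F0=0 F1=1; commitIndex=1
Op 3: F1 acks idx 1 -> match: F0=0 F1=1; commitIndex=1
Op 4: F1 acks idx 1 -> match: F0=0 F1=1; commitIndex=1
Op 5: F1 acks idx 1 -> match: F0=0 F1=1; commitIndex=1
Op 6: F0 acks idx 1 -> match: F0=1 F1=1; commitIndex=1

Answer: 0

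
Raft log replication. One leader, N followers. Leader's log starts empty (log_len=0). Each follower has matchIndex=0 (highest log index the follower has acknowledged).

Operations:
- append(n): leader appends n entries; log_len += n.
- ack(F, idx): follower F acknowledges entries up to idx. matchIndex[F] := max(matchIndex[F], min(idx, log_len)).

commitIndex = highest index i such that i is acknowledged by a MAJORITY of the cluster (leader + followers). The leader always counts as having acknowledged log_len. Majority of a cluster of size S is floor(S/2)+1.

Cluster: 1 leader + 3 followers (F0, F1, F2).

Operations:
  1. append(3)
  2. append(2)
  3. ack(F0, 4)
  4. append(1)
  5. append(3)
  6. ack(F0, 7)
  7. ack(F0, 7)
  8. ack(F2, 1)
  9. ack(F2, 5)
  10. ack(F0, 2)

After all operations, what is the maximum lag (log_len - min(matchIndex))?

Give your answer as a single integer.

Answer: 9

Derivation:
Op 1: append 3 -> log_len=3
Op 2: append 2 -> log_len=5
Op 3: F0 acks idx 4 -> match: F0=4 F1=0 F2=0; commitIndex=0
Op 4: append 1 -> log_len=6
Op 5: append 3 -> log_len=9
Op 6: F0 acks idx 7 -> match: F0=7 F1=0 F2=0; commitIndex=0
Op 7: F0 acks idx 7 -> match: F0=7 F1=0 F2=0; commitIndex=0
Op 8: F2 acks idx 1 -> match: F0=7 F1=0 F2=1; commitIndex=1
Op 9: F2 acks idx 5 -> match: F0=7 F1=0 F2=5; commitIndex=5
Op 10: F0 acks idx 2 -> match: F0=7 F1=0 F2=5; commitIndex=5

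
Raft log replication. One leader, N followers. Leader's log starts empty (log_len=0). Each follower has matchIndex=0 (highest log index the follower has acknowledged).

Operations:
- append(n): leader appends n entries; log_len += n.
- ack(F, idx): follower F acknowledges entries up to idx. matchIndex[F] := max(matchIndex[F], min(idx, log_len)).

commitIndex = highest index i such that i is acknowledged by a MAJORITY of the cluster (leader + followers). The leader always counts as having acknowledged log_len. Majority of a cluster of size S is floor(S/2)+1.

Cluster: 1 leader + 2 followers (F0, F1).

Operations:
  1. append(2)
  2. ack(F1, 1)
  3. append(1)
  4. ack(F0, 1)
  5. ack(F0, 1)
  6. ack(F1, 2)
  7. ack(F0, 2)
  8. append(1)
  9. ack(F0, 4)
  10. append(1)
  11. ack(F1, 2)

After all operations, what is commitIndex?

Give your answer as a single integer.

Op 1: append 2 -> log_len=2
Op 2: F1 acks idx 1 -> match: F0=0 F1=1; commitIndex=1
Op 3: append 1 -> log_len=3
Op 4: F0 acks idx 1 -> match: F0=1 F1=1; commitIndex=1
Op 5: F0 acks idx 1 -> match: F0=1 F1=1; commitIndex=1
Op 6: F1 acks idx 2 -> match: F0=1 F1=2; commitIndex=2
Op 7: F0 acks idx 2 -> match: F0=2 F1=2; commitIndex=2
Op 8: append 1 -> log_len=4
Op 9: F0 acks idx 4 -> match: F0=4 F1=2; commitIndex=4
Op 10: append 1 -> log_len=5
Op 11: F1 acks idx 2 -> match: F0=4 F1=2; commitIndex=4

Answer: 4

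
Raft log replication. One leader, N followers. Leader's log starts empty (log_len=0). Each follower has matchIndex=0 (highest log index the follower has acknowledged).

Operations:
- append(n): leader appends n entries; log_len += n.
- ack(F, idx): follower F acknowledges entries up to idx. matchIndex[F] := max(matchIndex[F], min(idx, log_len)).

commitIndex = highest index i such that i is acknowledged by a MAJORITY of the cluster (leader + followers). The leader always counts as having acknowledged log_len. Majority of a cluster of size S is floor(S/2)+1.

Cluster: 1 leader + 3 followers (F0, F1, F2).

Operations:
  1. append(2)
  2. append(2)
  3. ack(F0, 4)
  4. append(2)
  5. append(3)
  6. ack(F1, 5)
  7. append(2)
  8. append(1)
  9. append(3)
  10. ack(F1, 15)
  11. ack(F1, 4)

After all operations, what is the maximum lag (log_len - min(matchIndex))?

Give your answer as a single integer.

Op 1: append 2 -> log_len=2
Op 2: append 2 -> log_len=4
Op 3: F0 acks idx 4 -> match: F0=4 F1=0 F2=0; commitIndex=0
Op 4: append 2 -> log_len=6
Op 5: append 3 -> log_len=9
Op 6: F1 acks idx 5 -> match: F0=4 F1=5 F2=0; commitIndex=4
Op 7: append 2 -> log_len=11
Op 8: append 1 -> log_len=12
Op 9: append 3 -> log_len=15
Op 10: F1 acks idx 15 -> match: F0=4 F1=15 F2=0; commitIndex=4
Op 11: F1 acks idx 4 -> match: F0=4 F1=15 F2=0; commitIndex=4

Answer: 15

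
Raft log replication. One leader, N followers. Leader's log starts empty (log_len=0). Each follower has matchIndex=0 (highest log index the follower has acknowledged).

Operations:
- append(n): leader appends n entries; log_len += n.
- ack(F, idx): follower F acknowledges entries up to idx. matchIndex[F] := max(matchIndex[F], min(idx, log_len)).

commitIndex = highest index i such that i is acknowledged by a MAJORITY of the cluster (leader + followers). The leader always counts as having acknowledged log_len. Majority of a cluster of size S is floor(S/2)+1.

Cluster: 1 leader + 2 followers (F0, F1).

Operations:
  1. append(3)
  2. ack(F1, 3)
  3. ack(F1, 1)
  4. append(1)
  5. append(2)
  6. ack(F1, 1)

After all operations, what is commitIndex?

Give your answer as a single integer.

Op 1: append 3 -> log_len=3
Op 2: F1 acks idx 3 -> match: F0=0 F1=3; commitIndex=3
Op 3: F1 acks idx 1 -> match: F0=0 F1=3; commitIndex=3
Op 4: append 1 -> log_len=4
Op 5: append 2 -> log_len=6
Op 6: F1 acks idx 1 -> match: F0=0 F1=3; commitIndex=3

Answer: 3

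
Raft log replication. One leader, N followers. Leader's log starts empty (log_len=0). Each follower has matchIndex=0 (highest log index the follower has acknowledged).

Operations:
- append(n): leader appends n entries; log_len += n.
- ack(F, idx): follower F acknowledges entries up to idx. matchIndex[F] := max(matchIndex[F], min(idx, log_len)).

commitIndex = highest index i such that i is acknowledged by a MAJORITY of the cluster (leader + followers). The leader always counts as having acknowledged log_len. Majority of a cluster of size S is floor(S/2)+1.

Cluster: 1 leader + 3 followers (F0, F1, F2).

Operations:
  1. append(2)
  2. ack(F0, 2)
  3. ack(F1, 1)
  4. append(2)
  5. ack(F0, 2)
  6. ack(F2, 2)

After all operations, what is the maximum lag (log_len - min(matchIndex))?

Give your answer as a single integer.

Op 1: append 2 -> log_len=2
Op 2: F0 acks idx 2 -> match: F0=2 F1=0 F2=0; commitIndex=0
Op 3: F1 acks idx 1 -> match: F0=2 F1=1 F2=0; commitIndex=1
Op 4: append 2 -> log_len=4
Op 5: F0 acks idx 2 -> match: F0=2 F1=1 F2=0; commitIndex=1
Op 6: F2 acks idx 2 -> match: F0=2 F1=1 F2=2; commitIndex=2

Answer: 3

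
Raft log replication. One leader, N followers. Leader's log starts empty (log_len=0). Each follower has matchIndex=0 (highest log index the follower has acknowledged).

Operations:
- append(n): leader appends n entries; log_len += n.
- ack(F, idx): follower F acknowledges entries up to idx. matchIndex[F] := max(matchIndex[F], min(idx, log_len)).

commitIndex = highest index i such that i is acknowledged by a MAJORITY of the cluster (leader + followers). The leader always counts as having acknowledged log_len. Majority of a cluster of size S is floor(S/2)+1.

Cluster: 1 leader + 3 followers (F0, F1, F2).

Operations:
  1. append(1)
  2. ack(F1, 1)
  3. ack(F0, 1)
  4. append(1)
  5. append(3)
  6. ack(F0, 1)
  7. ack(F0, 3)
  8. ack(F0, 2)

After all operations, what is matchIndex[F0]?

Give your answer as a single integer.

Op 1: append 1 -> log_len=1
Op 2: F1 acks idx 1 -> match: F0=0 F1=1 F2=0; commitIndex=0
Op 3: F0 acks idx 1 -> match: F0=1 F1=1 F2=0; commitIndex=1
Op 4: append 1 -> log_len=2
Op 5: append 3 -> log_len=5
Op 6: F0 acks idx 1 -> match: F0=1 F1=1 F2=0; commitIndex=1
Op 7: F0 acks idx 3 -> match: F0=3 F1=1 F2=0; commitIndex=1
Op 8: F0 acks idx 2 -> match: F0=3 F1=1 F2=0; commitIndex=1

Answer: 3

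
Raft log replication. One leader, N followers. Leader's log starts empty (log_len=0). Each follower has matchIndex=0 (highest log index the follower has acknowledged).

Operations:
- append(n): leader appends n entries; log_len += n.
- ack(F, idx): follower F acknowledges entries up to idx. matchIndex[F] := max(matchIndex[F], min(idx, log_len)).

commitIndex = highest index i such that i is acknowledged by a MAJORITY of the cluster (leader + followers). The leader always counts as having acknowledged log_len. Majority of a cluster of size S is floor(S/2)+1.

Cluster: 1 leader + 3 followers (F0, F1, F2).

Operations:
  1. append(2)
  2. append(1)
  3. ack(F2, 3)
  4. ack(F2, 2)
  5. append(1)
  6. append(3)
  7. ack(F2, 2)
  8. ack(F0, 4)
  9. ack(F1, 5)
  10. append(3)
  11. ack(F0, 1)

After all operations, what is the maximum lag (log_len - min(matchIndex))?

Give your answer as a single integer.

Answer: 7

Derivation:
Op 1: append 2 -> log_len=2
Op 2: append 1 -> log_len=3
Op 3: F2 acks idx 3 -> match: F0=0 F1=0 F2=3; commitIndex=0
Op 4: F2 acks idx 2 -> match: F0=0 F1=0 F2=3; commitIndex=0
Op 5: append 1 -> log_len=4
Op 6: append 3 -> log_len=7
Op 7: F2 acks idx 2 -> match: F0=0 F1=0 F2=3; commitIndex=0
Op 8: F0 acks idx 4 -> match: F0=4 F1=0 F2=3; commitIndex=3
Op 9: F1 acks idx 5 -> match: F0=4 F1=5 F2=3; commitIndex=4
Op 10: append 3 -> log_len=10
Op 11: F0 acks idx 1 -> match: F0=4 F1=5 F2=3; commitIndex=4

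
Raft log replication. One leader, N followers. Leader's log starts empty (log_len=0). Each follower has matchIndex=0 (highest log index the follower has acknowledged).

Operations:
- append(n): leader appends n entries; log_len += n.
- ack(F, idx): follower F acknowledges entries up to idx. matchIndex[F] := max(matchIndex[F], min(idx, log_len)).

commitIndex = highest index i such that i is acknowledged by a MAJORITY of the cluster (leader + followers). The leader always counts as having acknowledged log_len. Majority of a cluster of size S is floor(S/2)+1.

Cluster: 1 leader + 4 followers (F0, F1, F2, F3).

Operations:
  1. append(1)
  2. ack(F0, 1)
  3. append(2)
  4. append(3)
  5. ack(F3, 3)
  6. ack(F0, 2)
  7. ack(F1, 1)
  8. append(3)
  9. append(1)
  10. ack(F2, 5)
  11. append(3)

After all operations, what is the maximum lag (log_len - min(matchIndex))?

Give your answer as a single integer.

Op 1: append 1 -> log_len=1
Op 2: F0 acks idx 1 -> match: F0=1 F1=0 F2=0 F3=0; commitIndex=0
Op 3: append 2 -> log_len=3
Op 4: append 3 -> log_len=6
Op 5: F3 acks idx 3 -> match: F0=1 F1=0 F2=0 F3=3; commitIndex=1
Op 6: F0 acks idx 2 -> match: F0=2 F1=0 F2=0 F3=3; commitIndex=2
Op 7: F1 acks idx 1 -> match: F0=2 F1=1 F2=0 F3=3; commitIndex=2
Op 8: append 3 -> log_len=9
Op 9: append 1 -> log_len=10
Op 10: F2 acks idx 5 -> match: F0=2 F1=1 F2=5 F3=3; commitIndex=3
Op 11: append 3 -> log_len=13

Answer: 12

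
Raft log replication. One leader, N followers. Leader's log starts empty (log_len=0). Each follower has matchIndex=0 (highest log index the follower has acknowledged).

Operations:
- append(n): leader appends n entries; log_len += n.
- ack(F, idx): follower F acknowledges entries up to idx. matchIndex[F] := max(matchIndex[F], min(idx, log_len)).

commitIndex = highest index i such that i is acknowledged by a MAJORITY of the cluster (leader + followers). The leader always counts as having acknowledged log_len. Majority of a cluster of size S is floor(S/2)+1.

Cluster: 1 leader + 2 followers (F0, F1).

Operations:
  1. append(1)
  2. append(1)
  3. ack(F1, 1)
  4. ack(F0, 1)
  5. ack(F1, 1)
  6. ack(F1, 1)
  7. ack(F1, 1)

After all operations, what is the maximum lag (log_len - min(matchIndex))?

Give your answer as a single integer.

Answer: 1

Derivation:
Op 1: append 1 -> log_len=1
Op 2: append 1 -> log_len=2
Op 3: F1 acks idx 1 -> match: F0=0 F1=1; commitIndex=1
Op 4: F0 acks idx 1 -> match: F0=1 F1=1; commitIndex=1
Op 5: F1 acks idx 1 -> match: F0=1 F1=1; commitIndex=1
Op 6: F1 acks idx 1 -> match: F0=1 F1=1; commitIndex=1
Op 7: F1 acks idx 1 -> match: F0=1 F1=1; commitIndex=1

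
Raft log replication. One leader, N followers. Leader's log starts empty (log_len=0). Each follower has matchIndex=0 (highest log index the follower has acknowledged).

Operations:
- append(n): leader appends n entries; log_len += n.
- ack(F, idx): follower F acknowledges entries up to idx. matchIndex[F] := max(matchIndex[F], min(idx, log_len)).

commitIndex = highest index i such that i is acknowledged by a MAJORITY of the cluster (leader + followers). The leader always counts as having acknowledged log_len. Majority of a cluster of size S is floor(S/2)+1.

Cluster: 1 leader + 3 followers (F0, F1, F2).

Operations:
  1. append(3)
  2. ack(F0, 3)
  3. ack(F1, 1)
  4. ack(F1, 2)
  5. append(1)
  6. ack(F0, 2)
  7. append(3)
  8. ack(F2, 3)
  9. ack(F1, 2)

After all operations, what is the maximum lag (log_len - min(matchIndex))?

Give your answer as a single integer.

Answer: 5

Derivation:
Op 1: append 3 -> log_len=3
Op 2: F0 acks idx 3 -> match: F0=3 F1=0 F2=0; commitIndex=0
Op 3: F1 acks idx 1 -> match: F0=3 F1=1 F2=0; commitIndex=1
Op 4: F1 acks idx 2 -> match: F0=3 F1=2 F2=0; commitIndex=2
Op 5: append 1 -> log_len=4
Op 6: F0 acks idx 2 -> match: F0=3 F1=2 F2=0; commitIndex=2
Op 7: append 3 -> log_len=7
Op 8: F2 acks idx 3 -> match: F0=3 F1=2 F2=3; commitIndex=3
Op 9: F1 acks idx 2 -> match: F0=3 F1=2 F2=3; commitIndex=3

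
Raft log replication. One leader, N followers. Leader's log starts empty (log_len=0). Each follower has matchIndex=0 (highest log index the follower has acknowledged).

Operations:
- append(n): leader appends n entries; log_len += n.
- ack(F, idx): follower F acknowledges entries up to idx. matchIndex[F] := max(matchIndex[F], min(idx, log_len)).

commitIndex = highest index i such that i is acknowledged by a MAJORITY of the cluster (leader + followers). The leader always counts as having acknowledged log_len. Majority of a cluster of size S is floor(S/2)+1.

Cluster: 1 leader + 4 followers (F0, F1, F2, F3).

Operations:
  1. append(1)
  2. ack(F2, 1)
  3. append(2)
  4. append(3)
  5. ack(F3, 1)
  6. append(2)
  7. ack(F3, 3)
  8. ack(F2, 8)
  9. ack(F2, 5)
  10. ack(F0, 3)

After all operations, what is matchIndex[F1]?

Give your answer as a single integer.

Answer: 0

Derivation:
Op 1: append 1 -> log_len=1
Op 2: F2 acks idx 1 -> match: F0=0 F1=0 F2=1 F3=0; commitIndex=0
Op 3: append 2 -> log_len=3
Op 4: append 3 -> log_len=6
Op 5: F3 acks idx 1 -> match: F0=0 F1=0 F2=1 F3=1; commitIndex=1
Op 6: append 2 -> log_len=8
Op 7: F3 acks idx 3 -> match: F0=0 F1=0 F2=1 F3=3; commitIndex=1
Op 8: F2 acks idx 8 -> match: F0=0 F1=0 F2=8 F3=3; commitIndex=3
Op 9: F2 acks idx 5 -> match: F0=0 F1=0 F2=8 F3=3; commitIndex=3
Op 10: F0 acks idx 3 -> match: F0=3 F1=0 F2=8 F3=3; commitIndex=3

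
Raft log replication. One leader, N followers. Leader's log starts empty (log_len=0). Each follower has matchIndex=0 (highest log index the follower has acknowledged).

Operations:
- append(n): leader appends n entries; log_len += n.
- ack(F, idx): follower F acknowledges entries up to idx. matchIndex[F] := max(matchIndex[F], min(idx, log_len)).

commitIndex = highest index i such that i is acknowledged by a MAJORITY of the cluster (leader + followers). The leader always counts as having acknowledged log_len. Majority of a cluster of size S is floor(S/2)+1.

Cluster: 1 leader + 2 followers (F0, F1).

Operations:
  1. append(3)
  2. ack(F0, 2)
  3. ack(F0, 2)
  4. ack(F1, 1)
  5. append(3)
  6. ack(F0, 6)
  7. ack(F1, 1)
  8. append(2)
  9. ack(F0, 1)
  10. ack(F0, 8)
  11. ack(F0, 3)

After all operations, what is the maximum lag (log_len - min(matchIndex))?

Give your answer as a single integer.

Answer: 7

Derivation:
Op 1: append 3 -> log_len=3
Op 2: F0 acks idx 2 -> match: F0=2 F1=0; commitIndex=2
Op 3: F0 acks idx 2 -> match: F0=2 F1=0; commitIndex=2
Op 4: F1 acks idx 1 -> match: F0=2 F1=1; commitIndex=2
Op 5: append 3 -> log_len=6
Op 6: F0 acks idx 6 -> match: F0=6 F1=1; commitIndex=6
Op 7: F1 acks idx 1 -> match: F0=6 F1=1; commitIndex=6
Op 8: append 2 -> log_len=8
Op 9: F0 acks idx 1 -> match: F0=6 F1=1; commitIndex=6
Op 10: F0 acks idx 8 -> match: F0=8 F1=1; commitIndex=8
Op 11: F0 acks idx 3 -> match: F0=8 F1=1; commitIndex=8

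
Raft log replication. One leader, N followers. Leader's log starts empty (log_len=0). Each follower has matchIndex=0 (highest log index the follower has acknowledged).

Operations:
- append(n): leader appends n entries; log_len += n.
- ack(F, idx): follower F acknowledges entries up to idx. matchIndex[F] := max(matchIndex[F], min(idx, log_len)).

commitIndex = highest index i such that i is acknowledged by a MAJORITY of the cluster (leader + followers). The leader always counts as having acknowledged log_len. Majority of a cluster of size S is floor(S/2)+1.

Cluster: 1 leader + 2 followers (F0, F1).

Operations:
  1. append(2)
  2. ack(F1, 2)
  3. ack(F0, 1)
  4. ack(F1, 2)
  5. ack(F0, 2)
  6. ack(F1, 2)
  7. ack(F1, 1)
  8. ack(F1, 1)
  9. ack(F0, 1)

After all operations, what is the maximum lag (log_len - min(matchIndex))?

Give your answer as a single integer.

Answer: 0

Derivation:
Op 1: append 2 -> log_len=2
Op 2: F1 acks idx 2 -> match: F0=0 F1=2; commitIndex=2
Op 3: F0 acks idx 1 -> match: F0=1 F1=2; commitIndex=2
Op 4: F1 acks idx 2 -> match: F0=1 F1=2; commitIndex=2
Op 5: F0 acks idx 2 -> match: F0=2 F1=2; commitIndex=2
Op 6: F1 acks idx 2 -> match: F0=2 F1=2; commitIndex=2
Op 7: F1 acks idx 1 -> match: F0=2 F1=2; commitIndex=2
Op 8: F1 acks idx 1 -> match: F0=2 F1=2; commitIndex=2
Op 9: F0 acks idx 1 -> match: F0=2 F1=2; commitIndex=2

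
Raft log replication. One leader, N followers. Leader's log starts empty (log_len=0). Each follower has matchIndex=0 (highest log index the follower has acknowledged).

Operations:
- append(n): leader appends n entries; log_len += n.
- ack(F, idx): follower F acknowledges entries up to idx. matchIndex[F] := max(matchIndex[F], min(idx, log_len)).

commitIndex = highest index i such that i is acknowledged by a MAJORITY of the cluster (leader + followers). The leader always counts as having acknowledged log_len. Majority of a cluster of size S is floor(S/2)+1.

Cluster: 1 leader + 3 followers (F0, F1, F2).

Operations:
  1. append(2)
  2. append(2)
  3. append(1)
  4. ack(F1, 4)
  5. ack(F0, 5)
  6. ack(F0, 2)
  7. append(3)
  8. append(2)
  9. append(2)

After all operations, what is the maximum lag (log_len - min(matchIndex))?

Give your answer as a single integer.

Op 1: append 2 -> log_len=2
Op 2: append 2 -> log_len=4
Op 3: append 1 -> log_len=5
Op 4: F1 acks idx 4 -> match: F0=0 F1=4 F2=0; commitIndex=0
Op 5: F0 acks idx 5 -> match: F0=5 F1=4 F2=0; commitIndex=4
Op 6: F0 acks idx 2 -> match: F0=5 F1=4 F2=0; commitIndex=4
Op 7: append 3 -> log_len=8
Op 8: append 2 -> log_len=10
Op 9: append 2 -> log_len=12

Answer: 12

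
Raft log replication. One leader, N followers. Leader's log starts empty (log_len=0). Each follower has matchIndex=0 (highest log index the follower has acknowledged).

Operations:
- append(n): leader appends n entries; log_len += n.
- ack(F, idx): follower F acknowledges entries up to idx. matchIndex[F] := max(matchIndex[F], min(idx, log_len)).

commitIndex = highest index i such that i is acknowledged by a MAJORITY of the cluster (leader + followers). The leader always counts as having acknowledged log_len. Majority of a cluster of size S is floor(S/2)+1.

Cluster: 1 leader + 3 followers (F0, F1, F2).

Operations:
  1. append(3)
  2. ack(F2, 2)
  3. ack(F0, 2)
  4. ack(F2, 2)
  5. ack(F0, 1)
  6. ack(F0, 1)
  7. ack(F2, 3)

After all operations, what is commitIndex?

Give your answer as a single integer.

Op 1: append 3 -> log_len=3
Op 2: F2 acks idx 2 -> match: F0=0 F1=0 F2=2; commitIndex=0
Op 3: F0 acks idx 2 -> match: F0=2 F1=0 F2=2; commitIndex=2
Op 4: F2 acks idx 2 -> match: F0=2 F1=0 F2=2; commitIndex=2
Op 5: F0 acks idx 1 -> match: F0=2 F1=0 F2=2; commitIndex=2
Op 6: F0 acks idx 1 -> match: F0=2 F1=0 F2=2; commitIndex=2
Op 7: F2 acks idx 3 -> match: F0=2 F1=0 F2=3; commitIndex=2

Answer: 2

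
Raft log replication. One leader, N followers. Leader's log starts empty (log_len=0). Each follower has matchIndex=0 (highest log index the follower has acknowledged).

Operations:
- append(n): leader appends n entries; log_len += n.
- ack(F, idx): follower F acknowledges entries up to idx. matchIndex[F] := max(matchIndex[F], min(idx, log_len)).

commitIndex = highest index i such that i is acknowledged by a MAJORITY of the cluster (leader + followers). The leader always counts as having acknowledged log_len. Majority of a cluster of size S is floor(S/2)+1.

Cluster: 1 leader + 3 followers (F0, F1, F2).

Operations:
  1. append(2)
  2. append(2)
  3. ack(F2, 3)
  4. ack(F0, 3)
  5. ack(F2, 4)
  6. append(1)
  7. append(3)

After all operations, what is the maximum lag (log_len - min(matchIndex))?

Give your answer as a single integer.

Op 1: append 2 -> log_len=2
Op 2: append 2 -> log_len=4
Op 3: F2 acks idx 3 -> match: F0=0 F1=0 F2=3; commitIndex=0
Op 4: F0 acks idx 3 -> match: F0=3 F1=0 F2=3; commitIndex=3
Op 5: F2 acks idx 4 -> match: F0=3 F1=0 F2=4; commitIndex=3
Op 6: append 1 -> log_len=5
Op 7: append 3 -> log_len=8

Answer: 8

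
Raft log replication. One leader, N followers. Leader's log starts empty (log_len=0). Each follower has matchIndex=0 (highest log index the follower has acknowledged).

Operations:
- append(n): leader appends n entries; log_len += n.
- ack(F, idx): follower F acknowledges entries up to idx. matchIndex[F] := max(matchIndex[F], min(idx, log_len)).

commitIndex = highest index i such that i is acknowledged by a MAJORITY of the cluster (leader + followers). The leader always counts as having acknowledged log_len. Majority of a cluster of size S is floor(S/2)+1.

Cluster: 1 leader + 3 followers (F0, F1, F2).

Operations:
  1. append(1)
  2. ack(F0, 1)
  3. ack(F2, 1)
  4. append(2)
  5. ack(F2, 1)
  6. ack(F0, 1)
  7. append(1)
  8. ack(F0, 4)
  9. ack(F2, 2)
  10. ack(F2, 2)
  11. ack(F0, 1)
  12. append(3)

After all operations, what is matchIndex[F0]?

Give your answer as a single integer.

Answer: 4

Derivation:
Op 1: append 1 -> log_len=1
Op 2: F0 acks idx 1 -> match: F0=1 F1=0 F2=0; commitIndex=0
Op 3: F2 acks idx 1 -> match: F0=1 F1=0 F2=1; commitIndex=1
Op 4: append 2 -> log_len=3
Op 5: F2 acks idx 1 -> match: F0=1 F1=0 F2=1; commitIndex=1
Op 6: F0 acks idx 1 -> match: F0=1 F1=0 F2=1; commitIndex=1
Op 7: append 1 -> log_len=4
Op 8: F0 acks idx 4 -> match: F0=4 F1=0 F2=1; commitIndex=1
Op 9: F2 acks idx 2 -> match: F0=4 F1=0 F2=2; commitIndex=2
Op 10: F2 acks idx 2 -> match: F0=4 F1=0 F2=2; commitIndex=2
Op 11: F0 acks idx 1 -> match: F0=4 F1=0 F2=2; commitIndex=2
Op 12: append 3 -> log_len=7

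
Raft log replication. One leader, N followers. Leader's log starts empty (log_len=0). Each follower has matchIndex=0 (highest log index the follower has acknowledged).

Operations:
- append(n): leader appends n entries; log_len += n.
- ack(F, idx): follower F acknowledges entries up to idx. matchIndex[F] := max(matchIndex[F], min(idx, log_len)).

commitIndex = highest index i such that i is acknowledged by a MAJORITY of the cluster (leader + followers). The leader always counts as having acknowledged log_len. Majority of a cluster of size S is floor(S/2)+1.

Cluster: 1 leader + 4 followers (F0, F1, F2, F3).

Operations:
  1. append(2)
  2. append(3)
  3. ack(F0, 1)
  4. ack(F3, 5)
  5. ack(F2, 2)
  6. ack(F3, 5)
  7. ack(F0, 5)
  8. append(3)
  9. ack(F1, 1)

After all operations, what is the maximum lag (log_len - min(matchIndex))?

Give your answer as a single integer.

Op 1: append 2 -> log_len=2
Op 2: append 3 -> log_len=5
Op 3: F0 acks idx 1 -> match: F0=1 F1=0 F2=0 F3=0; commitIndex=0
Op 4: F3 acks idx 5 -> match: F0=1 F1=0 F2=0 F3=5; commitIndex=1
Op 5: F2 acks idx 2 -> match: F0=1 F1=0 F2=2 F3=5; commitIndex=2
Op 6: F3 acks idx 5 -> match: F0=1 F1=0 F2=2 F3=5; commitIndex=2
Op 7: F0 acks idx 5 -> match: F0=5 F1=0 F2=2 F3=5; commitIndex=5
Op 8: append 3 -> log_len=8
Op 9: F1 acks idx 1 -> match: F0=5 F1=1 F2=2 F3=5; commitIndex=5

Answer: 7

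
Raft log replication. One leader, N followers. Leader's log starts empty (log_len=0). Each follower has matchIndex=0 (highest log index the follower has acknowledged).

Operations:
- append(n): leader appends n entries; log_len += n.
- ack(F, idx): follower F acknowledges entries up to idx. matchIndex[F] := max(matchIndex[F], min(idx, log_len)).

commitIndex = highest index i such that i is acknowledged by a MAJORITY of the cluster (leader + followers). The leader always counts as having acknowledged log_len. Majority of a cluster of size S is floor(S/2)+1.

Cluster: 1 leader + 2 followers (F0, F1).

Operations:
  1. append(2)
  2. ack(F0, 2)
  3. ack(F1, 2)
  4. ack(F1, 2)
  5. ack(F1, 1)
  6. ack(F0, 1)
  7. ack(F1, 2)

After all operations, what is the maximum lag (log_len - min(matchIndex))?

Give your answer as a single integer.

Op 1: append 2 -> log_len=2
Op 2: F0 acks idx 2 -> match: F0=2 F1=0; commitIndex=2
Op 3: F1 acks idx 2 -> match: F0=2 F1=2; commitIndex=2
Op 4: F1 acks idx 2 -> match: F0=2 F1=2; commitIndex=2
Op 5: F1 acks idx 1 -> match: F0=2 F1=2; commitIndex=2
Op 6: F0 acks idx 1 -> match: F0=2 F1=2; commitIndex=2
Op 7: F1 acks idx 2 -> match: F0=2 F1=2; commitIndex=2

Answer: 0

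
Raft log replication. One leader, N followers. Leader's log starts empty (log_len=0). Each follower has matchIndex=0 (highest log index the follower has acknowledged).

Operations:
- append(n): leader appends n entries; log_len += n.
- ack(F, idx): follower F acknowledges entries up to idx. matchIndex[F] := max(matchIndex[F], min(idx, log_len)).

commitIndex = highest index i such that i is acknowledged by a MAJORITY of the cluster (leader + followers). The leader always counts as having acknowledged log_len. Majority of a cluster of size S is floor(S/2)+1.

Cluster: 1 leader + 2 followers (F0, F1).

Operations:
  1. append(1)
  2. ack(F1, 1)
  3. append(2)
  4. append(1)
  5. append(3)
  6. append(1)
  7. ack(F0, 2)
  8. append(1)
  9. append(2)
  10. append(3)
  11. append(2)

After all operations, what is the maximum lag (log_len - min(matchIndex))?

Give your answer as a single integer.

Op 1: append 1 -> log_len=1
Op 2: F1 acks idx 1 -> match: F0=0 F1=1; commitIndex=1
Op 3: append 2 -> log_len=3
Op 4: append 1 -> log_len=4
Op 5: append 3 -> log_len=7
Op 6: append 1 -> log_len=8
Op 7: F0 acks idx 2 -> match: F0=2 F1=1; commitIndex=2
Op 8: append 1 -> log_len=9
Op 9: append 2 -> log_len=11
Op 10: append 3 -> log_len=14
Op 11: append 2 -> log_len=16

Answer: 15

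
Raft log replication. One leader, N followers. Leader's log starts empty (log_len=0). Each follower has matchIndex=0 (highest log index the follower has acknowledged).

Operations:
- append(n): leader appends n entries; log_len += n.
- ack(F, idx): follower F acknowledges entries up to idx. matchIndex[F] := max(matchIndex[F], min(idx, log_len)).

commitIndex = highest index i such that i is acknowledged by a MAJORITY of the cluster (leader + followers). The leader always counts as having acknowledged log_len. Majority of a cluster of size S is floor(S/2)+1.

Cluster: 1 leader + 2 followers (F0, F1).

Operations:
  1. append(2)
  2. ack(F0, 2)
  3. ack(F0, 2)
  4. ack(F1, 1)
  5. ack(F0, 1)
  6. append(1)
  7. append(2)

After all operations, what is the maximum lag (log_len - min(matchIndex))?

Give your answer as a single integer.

Answer: 4

Derivation:
Op 1: append 2 -> log_len=2
Op 2: F0 acks idx 2 -> match: F0=2 F1=0; commitIndex=2
Op 3: F0 acks idx 2 -> match: F0=2 F1=0; commitIndex=2
Op 4: F1 acks idx 1 -> match: F0=2 F1=1; commitIndex=2
Op 5: F0 acks idx 1 -> match: F0=2 F1=1; commitIndex=2
Op 6: append 1 -> log_len=3
Op 7: append 2 -> log_len=5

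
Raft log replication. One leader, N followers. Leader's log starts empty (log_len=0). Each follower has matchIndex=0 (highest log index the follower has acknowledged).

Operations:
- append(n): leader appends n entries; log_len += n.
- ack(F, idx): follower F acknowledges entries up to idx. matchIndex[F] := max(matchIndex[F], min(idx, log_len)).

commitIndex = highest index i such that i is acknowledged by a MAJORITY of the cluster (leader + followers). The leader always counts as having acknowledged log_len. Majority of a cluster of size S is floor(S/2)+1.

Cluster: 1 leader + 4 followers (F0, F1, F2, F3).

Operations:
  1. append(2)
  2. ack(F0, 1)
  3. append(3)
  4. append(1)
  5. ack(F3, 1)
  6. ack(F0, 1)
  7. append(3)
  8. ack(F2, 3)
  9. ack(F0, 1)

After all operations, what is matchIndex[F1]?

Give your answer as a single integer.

Op 1: append 2 -> log_len=2
Op 2: F0 acks idx 1 -> match: F0=1 F1=0 F2=0 F3=0; commitIndex=0
Op 3: append 3 -> log_len=5
Op 4: append 1 -> log_len=6
Op 5: F3 acks idx 1 -> match: F0=1 F1=0 F2=0 F3=1; commitIndex=1
Op 6: F0 acks idx 1 -> match: F0=1 F1=0 F2=0 F3=1; commitIndex=1
Op 7: append 3 -> log_len=9
Op 8: F2 acks idx 3 -> match: F0=1 F1=0 F2=3 F3=1; commitIndex=1
Op 9: F0 acks idx 1 -> match: F0=1 F1=0 F2=3 F3=1; commitIndex=1

Answer: 0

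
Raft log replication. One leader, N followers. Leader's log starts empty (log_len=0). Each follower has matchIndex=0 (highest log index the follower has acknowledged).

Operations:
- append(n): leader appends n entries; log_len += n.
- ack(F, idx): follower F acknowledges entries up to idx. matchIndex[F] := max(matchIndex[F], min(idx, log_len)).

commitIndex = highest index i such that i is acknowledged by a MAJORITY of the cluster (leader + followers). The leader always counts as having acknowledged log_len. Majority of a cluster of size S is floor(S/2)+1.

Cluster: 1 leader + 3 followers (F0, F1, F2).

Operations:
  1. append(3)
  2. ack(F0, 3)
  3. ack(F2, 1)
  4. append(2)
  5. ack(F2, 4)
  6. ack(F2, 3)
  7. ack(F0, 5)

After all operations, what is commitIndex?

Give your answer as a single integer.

Answer: 4

Derivation:
Op 1: append 3 -> log_len=3
Op 2: F0 acks idx 3 -> match: F0=3 F1=0 F2=0; commitIndex=0
Op 3: F2 acks idx 1 -> match: F0=3 F1=0 F2=1; commitIndex=1
Op 4: append 2 -> log_len=5
Op 5: F2 acks idx 4 -> match: F0=3 F1=0 F2=4; commitIndex=3
Op 6: F2 acks idx 3 -> match: F0=3 F1=0 F2=4; commitIndex=3
Op 7: F0 acks idx 5 -> match: F0=5 F1=0 F2=4; commitIndex=4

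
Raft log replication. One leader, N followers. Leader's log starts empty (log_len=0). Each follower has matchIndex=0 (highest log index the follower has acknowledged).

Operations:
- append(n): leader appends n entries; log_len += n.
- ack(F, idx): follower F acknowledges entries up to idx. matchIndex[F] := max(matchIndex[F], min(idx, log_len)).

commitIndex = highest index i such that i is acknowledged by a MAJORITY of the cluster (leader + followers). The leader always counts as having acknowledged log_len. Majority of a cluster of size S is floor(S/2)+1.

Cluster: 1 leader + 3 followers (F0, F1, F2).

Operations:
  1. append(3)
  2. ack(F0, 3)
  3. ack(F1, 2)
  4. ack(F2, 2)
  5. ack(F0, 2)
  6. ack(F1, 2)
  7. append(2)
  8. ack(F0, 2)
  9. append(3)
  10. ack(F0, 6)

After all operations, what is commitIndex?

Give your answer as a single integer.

Answer: 2

Derivation:
Op 1: append 3 -> log_len=3
Op 2: F0 acks idx 3 -> match: F0=3 F1=0 F2=0; commitIndex=0
Op 3: F1 acks idx 2 -> match: F0=3 F1=2 F2=0; commitIndex=2
Op 4: F2 acks idx 2 -> match: F0=3 F1=2 F2=2; commitIndex=2
Op 5: F0 acks idx 2 -> match: F0=3 F1=2 F2=2; commitIndex=2
Op 6: F1 acks idx 2 -> match: F0=3 F1=2 F2=2; commitIndex=2
Op 7: append 2 -> log_len=5
Op 8: F0 acks idx 2 -> match: F0=3 F1=2 F2=2; commitIndex=2
Op 9: append 3 -> log_len=8
Op 10: F0 acks idx 6 -> match: F0=6 F1=2 F2=2; commitIndex=2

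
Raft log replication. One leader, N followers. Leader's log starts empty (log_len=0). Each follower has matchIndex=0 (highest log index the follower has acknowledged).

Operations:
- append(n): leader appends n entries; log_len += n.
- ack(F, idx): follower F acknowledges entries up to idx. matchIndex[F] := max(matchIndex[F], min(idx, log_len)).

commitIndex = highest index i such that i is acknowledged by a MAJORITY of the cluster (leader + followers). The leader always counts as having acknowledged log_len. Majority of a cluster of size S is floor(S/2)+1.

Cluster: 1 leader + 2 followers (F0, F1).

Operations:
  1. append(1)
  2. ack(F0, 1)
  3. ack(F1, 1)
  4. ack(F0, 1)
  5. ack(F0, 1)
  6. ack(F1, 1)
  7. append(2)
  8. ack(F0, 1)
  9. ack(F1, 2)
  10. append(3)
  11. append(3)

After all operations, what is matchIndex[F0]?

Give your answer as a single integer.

Answer: 1

Derivation:
Op 1: append 1 -> log_len=1
Op 2: F0 acks idx 1 -> match: F0=1 F1=0; commitIndex=1
Op 3: F1 acks idx 1 -> match: F0=1 F1=1; commitIndex=1
Op 4: F0 acks idx 1 -> match: F0=1 F1=1; commitIndex=1
Op 5: F0 acks idx 1 -> match: F0=1 F1=1; commitIndex=1
Op 6: F1 acks idx 1 -> match: F0=1 F1=1; commitIndex=1
Op 7: append 2 -> log_len=3
Op 8: F0 acks idx 1 -> match: F0=1 F1=1; commitIndex=1
Op 9: F1 acks idx 2 -> match: F0=1 F1=2; commitIndex=2
Op 10: append 3 -> log_len=6
Op 11: append 3 -> log_len=9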